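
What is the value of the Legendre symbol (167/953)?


p = 953 is prime, so compute (167/953) with the reciprocity algorithm (Jacobi-symbol steps: pull out 2s via (2/n), flip via reciprocity, reduce):
  reciprocity: (167/953) -> +(953/167)
  reduce: (118/167)
  pull out 2: (2/167) = +1  (since 167 mod 8 = 7)
  reciprocity: (59/167) -> -(167/59)
  reduce: (49/59)
  reciprocity: (49/59) -> +(59/49)
  reduce: (10/49)
  pull out 2: (2/49) = +1  (since 49 mod 8 = 1)
  reciprocity: (5/49) -> +(49/5)
  reduce: (4/5)
  pull out 2: (2/5) = -1  (since 5 mod 8 = 5)
  pull out 2: (2/5) = -1  (since 5 mod 8 = 5)
  (1/5) = 1
Product of signs = -1
(167/953) = -1

-1


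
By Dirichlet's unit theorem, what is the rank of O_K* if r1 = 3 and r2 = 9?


By Dirichlet's unit theorem:
rank = r1 + r2 - 1
= 3 + 9 - 1
= 11

11


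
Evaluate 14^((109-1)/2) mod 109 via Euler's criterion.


p = 109 is prime and the exponent is (p-1)/2 = 54, so by Euler's criterion 14^54 = (14/109) = +1 or -1 mod 109.
Compute by square-and-multiply:
  54 = 32 + 16 + 4 + 2 (binary 110110)
  Repeated squaring mod 109: 14^1 = 14, 14^2 = 87, 14^4 = 48, 14^8 = 15, 14^16 = 7, 14^32 = 49
  14^54 = 14^32 * 14^16 * 14^4 * 14^2 = 49 * 7 * 48 * 87 mod 109
    49 * 7 = 343 = 16 mod 109
    16 * 48 = 768 = 5 mod 109
    5 * 87 = 435 = 108 mod 109
  14^54 = 108 mod 109
Result 108 = p - 1 = -1 mod 109: 14 is a quadratic non-residue mod 109. As a residue in [0, p-1] the value is 108.
14^54 mod 109 = 108

108


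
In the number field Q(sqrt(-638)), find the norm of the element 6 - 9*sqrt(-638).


N(a + b*sqrt(d)) = a^2 - d*b^2
= (6)^2 - (-638)*(-9)^2
= 36 + 51678
= 51714

51714


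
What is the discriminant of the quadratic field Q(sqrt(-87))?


For K = Q(sqrt(d)) with d squarefree: disc(K) = d if d = 1 mod 4, and disc(K) = 4d if d = 2 or 3 mod 4.
Here d = -87, and d mod 4 = 1.
d = 1 mod 4 (O_K = Z[(1+sqrt(d))/2]), so disc(K) = d = -87

-87


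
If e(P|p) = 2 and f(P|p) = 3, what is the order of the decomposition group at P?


|D_P| = e * f
= 2 * 3
= 6

6


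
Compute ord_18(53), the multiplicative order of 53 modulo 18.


We want ord_18(53), the smallest k >= 1 with 53^k = 1 mod 18.
n = 18 = 2 * 3^2, phi(18) = 6; the order divides phi(n).
Divisors of 6: 1, 2, 3, 6
Repeated squaring mod 18: 53^1 = 17, 53^2 = 1, 53^4 = 1
Test divisors in increasing order:
  k=1: 53^1 = 17 mod 18
  k=2: 53^2 = 1 mod 18  <- first divisor giving 1
Order = 2

2


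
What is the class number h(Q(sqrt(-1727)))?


K = Q(sqrt(-1727)). d mod 4 = 1, so D = disc(K) = d = -1727
h(K) equals the number of primitive reduced positive-definite forms (a, b, c) = a*x^2 + b*x*y + c*y^2 with b^2 - 4ac = D,
where reduced means |b| <= a <= c, with b >= 0 whenever |b| = a or a = c, and primitive means gcd(a, b, c) = 1.
Reduced forces 3a^2 <= |D| = 1727, so 1 <= a <= 23; b must have the parity of D, and c = (b^2 - D)/(4a) must be an integer >= a.
Enumerate a = 1..23, b in [-a, a]:
  a=1: (1, 1, 432)  [1]
  a=2: (2, -1, 216), (2, 1, 216)  [2]
  a=3: (3, -1, 144), (3, 1, 144)  [2]
  a=4: (4, -1, 108), (4, 1, 108)  [2]
  a=5: none
  a=6: (6, -5, 73), (6, -1, 72), (6, 1, 72), (6, 5, 73)  [4]
  a=7: (7, -3, 62), (7, 3, 62)  [2]
  a=8: (8, -1, 54), (8, 1, 54)  [2]
  a=9: (9, -1, 48), (9, 1, 48)  [2]
  a=10: none
  a=11: (11, 11, 42)  [1]
  a=12: (12, -7, 37), (12, -1, 36), (12, 1, 36), (12, 7, 37)  [4]
  a=13: none
  a=14: (14, -11, 33), (14, -3, 31), (14, 3, 31), (14, 11, 33)  [4]
  a=15: none
  a=16: (16, -1, 27), (16, 1, 27)  [2]
  a=17: none
  a=18: (18, -17, 28), (18, -1, 24), (18, 1, 24), (18, 17, 28)  [4]
  a=19..20: none
  a=21: (21, -17, 24), (21, -11, 22), (21, 11, 22), (21, 17, 24)  [4]
  a=22..23: none
Total reduced forms: 1 + 2 + 2 + 2 + 4 + 2 + 2 + 2 + 1 + 4 + 4 + 2 + 4 + 4 = 36
h = 36

36


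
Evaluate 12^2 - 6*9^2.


x^2 - d*y^2
= 12^2 - 6*9^2
= 144 - 486
= -342

-342


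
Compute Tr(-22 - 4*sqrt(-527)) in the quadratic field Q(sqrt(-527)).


Tr(a + b*sqrt(d)) = (a + b*sqrt(d)) + (a - b*sqrt(d)) = 2a
= 2 * (-22)
= -44

-44


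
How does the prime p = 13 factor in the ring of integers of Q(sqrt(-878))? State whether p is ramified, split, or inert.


K = Q(sqrt(-878)). Since d mod 4 = 2, disc(K) = -3512.
Check p | disc: -3512 mod 13 = 11.
p does not divide disc. Compute Legendre symbol (d/p):
6^((13-1)/2) mod 13 = -1
(d/p) = -1, so p is inert: (p) stays prime with e=1, f=2, g=1.
Therefore p is inert.

inert


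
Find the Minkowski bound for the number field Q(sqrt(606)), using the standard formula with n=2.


d = 606, d mod 4 = 2, so disc(K) = 4d = 2424; |disc(K)| = 2424
Real quadratic field, so n = 2, s = r2 = 0, r1 = 2
M = (n!/n^n) * (4/pi)^s * sqrt(|disc(K)|) = (2!/2^2) * (4/pi)^0 * sqrt(2424)
= 0.5 * 1.000000 * 49.234135
= 24.6171

24.6171


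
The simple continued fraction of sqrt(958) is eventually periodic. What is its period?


Run the CF algorithm for sqrt(958).
a_0 = floor(sqrt(958)) = 30; set m_0=0, q_0=1.
Recurrence: m' = q*a - m,  q' = (d - m'^2)/q,  a' = floor((a_0 + m')/q').
  step 1: m=30, q=58, a=1
  step 2: m=28, q=3, a=19
  step 3: m=29, q=39, a=1
  step 4: m=10, q=22, a=1
  step 5: m=12, q=37, a=1
  step 6: m=25, q=9, a=6
  step 7: m=29, q=13, a=4
  step 8: m=23, q=33, a=1
  step 9: m=10, q=26, a=1
  step 10: m=16, q=27, a=1
  step 11: m=11, q=31, a=1
  step 12: m=20, q=18, a=2
  step 13: m=16, q=39, a=1
  step 14: m=23, q=11, a=4
  step 15: m=21, q=47, a=1
  step 16: m=26, q=6, a=9
  step 17: m=28, q=29, a=2
  step 18: m=30, q=2, a=30
  step 19: m=30, q=29, a=2
  step 20: m=28, q=6, a=9
  step 21: m=26, q=47, a=1
  step 22: m=21, q=11, a=4
  step 23: m=23, q=39, a=1
  step 24: m=16, q=18, a=2
  step 25: m=20, q=31, a=1
  step 26: m=11, q=27, a=1
  step 27: m=16, q=26, a=1
  step 28: m=10, q=33, a=1
  step 29: m=23, q=13, a=4
  step 30: m=29, q=9, a=6
  step 31: m=25, q=37, a=1
  step 32: m=12, q=22, a=1
  step 33: m=10, q=39, a=1
  step 34: m=29, q=3, a=19
  step 35: m=28, q=58, a=1
  step 36: m=30, q=1, a=60
a_36 = 2*a_0 = 60, so the period closes here.
sqrt(958) = [30; 1, 19, 1, 1, 1, 6, 4, 1, 1, 1, 1, 2, 1, 4, 1, 9, 2, 30, 2, 9, 1, 4, 1, 2, 1, 1, 1, 1, 4, 6, 1, 1, 1, 19, 1, 60]
Period length = 36

36


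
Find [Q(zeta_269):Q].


The degree equals Euler's totient phi(269).
269 = 269
phi(269) = 268

268


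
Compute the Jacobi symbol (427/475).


Compute (427/475) via quadratic reciprocity:
  reciprocity: (427/475) -> -(475/427)
  reduce: (48/427)
  pull out 2: (2/427) = -1  (since 427 mod 8 = 3)
  pull out 2: (2/427) = -1  (since 427 mod 8 = 3)
  pull out 2: (2/427) = -1  (since 427 mod 8 = 3)
  pull out 2: (2/427) = -1  (since 427 mod 8 = 3)
  reciprocity: (3/427) -> -(427/3)
  reduce: (1/3)
  (1/3) = 1
Product of signs = 1

1


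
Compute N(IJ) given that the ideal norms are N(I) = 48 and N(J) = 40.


N(IJ) = N(I) * N(J)
= 48 * 40
= 1920

1920


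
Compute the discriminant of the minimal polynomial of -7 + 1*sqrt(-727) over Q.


The element -7 + 1*sqrt(-727) has minimal polynomial:
x^2 + 14*x + 776
Discriminant = (14)^2 - 4*(776)
= 196 - 3104
= -2908

-2908


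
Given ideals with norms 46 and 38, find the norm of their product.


N(IJ) = N(I) * N(J)
= 46 * 38
= 1748

1748


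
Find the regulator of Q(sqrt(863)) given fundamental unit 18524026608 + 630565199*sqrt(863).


epsilon = 18524026608 + 630565199*sqrt(863)
= 3.7048e+10
R = ln(3.7048e+10)
= 24.3355

24.3355


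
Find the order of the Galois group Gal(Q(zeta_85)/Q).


|Gal(Q(zeta_85)/Q)| = phi(85)
= 64

64


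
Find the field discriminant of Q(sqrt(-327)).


For K = Q(sqrt(d)) with d squarefree: disc(K) = d if d = 1 mod 4, and disc(K) = 4d if d = 2 or 3 mod 4.
Here d = -327, and d mod 4 = 1.
d = 1 mod 4 (O_K = Z[(1+sqrt(d))/2]), so disc(K) = d = -327

-327


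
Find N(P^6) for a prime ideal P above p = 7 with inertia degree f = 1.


N(P^a) = p^(a*f)
= 7^(6*1)
= 7^6
= 117649

117649


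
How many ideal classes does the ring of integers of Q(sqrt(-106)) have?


K = Q(sqrt(-106)). d mod 4 = 2, so D = disc(K) = 4d = -424
h(K) equals the number of primitive reduced positive-definite forms (a, b, c) = a*x^2 + b*x*y + c*y^2 with b^2 - 4ac = D,
where reduced means |b| <= a <= c, with b >= 0 whenever |b| = a or a = c, and primitive means gcd(a, b, c) = 1.
Reduced forces 3a^2 <= |D| = 424, so 1 <= a <= 11; b must have the parity of D, and c = (b^2 - D)/(4a) must be an integer >= a.
Enumerate a = 1..11, b in [-a, a]:
  a=1: (1, 0, 106)  [1]
  a=2: (2, 0, 53)  [1]
  a=3..4: none
  a=5: (5, -4, 22), (5, 4, 22)  [2]
  a=6..9: none
  a=10: (10, -4, 11), (10, 4, 11)  [2]
  a=11: none
Total reduced forms: 1 + 1 + 2 + 2 = 6
h = 6

6


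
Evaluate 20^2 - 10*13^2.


x^2 - d*y^2
= 20^2 - 10*13^2
= 400 - 1690
= -1290

-1290


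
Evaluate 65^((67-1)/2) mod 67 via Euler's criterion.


p = 67 is prime and the exponent is (p-1)/2 = 33, so by Euler's criterion 65^33 = (65/67) = +1 or -1 mod 67.
Compute by square-and-multiply:
  33 = 32 + 1 (binary 100001)
  Repeated squaring mod 67: 65^1 = 65, 65^2 = 4, 65^4 = 16, 65^8 = 55, 65^16 = 10, 65^32 = 33
  65^33 = 65^32 * 65^1 = 33 * 65 mod 67
    33 * 65 = 2145 = 1 mod 67
  65^33 = 1 mod 67
Result 1: 65 is a quadratic residue mod 67.
65^33 mod 67 = 1

1


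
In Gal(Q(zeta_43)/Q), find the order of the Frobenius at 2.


The Frobenius at p in Gal(Q(zeta_n)/Q) = (Z/nZ)* is the class of p, so its order is ord_43(2), the smallest k >= 1 with 2^k = 1 mod 43.
n = 43 = 43, phi(43) = 42; the order divides phi(n).
Divisors of 42: 1, 2, 3, 6, 7, 14, 21, 42
Repeated squaring mod 43: 2^1 = 2, 2^2 = 4, 2^4 = 16, 2^8 = 41, 2^16 = 4, 2^32 = 16
Test divisors in increasing order:
  k=1: 2^1 = 2 mod 43
  k=2: 2^2 = 4 mod 43
  k=3: 2^3 = 4 * 2 = 8 mod 43
  k=6: 2^6 = 16 * 4 = 21 mod 43
  k=7: 2^7 = 16 * 4 * 2 = 42 mod 43
  k=14: 2^14 = 41 * 16 * 4 = 1 mod 43  <- first divisor giving 1
Order = 14

14


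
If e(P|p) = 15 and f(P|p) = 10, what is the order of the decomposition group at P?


|D_P| = e * f
= 15 * 10
= 150

150


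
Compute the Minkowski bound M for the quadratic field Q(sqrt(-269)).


d = -269, d mod 4 = 3, so disc(K) = 4d = -1076; |disc(K)| = 1076
Imaginary quadratic field, so n = 2, s = r2 = 1, r1 = 0
M = (n!/n^n) * (4/pi)^s * sqrt(|disc(K)|) = (2!/2^2) * (4/pi)^1 * sqrt(1076)
= 0.5 * 1.273240 * 32.802439
= 20.8827

20.8827


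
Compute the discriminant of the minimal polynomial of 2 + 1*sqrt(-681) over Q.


The element 2 + 1*sqrt(-681) has minimal polynomial:
x^2 - 4*x + 685
Discriminant = (-4)^2 - 4*(685)
= 16 - 2740
= -2724

-2724


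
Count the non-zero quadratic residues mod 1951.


For prime p, the number of non-zero quadratic residues is (p-1)/2.
= (1951-1)/2
= 975

975


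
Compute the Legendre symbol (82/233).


p = 233 is prime, so compute (82/233) with the reciprocity algorithm (Jacobi-symbol steps: pull out 2s via (2/n), flip via reciprocity, reduce):
  pull out 2: (2/233) = +1  (since 233 mod 8 = 1)
  reciprocity: (41/233) -> +(233/41)
  reduce: (28/41)
  pull out 2: (2/41) = +1  (since 41 mod 8 = 1)
  pull out 2: (2/41) = +1  (since 41 mod 8 = 1)
  reciprocity: (7/41) -> +(41/7)
  reduce: (6/7)
  pull out 2: (2/7) = +1  (since 7 mod 8 = 7)
  reciprocity: (3/7) -> -(7/3)
  reduce: (1/3)
  (1/3) = 1
Product of signs = -1
(82/233) = -1

-1


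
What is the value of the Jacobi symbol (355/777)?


Compute (355/777) via quadratic reciprocity:
  reciprocity: (355/777) -> +(777/355)
  reduce: (67/355)
  reciprocity: (67/355) -> -(355/67)
  reduce: (20/67)
  pull out 2: (2/67) = -1  (since 67 mod 8 = 3)
  pull out 2: (2/67) = -1  (since 67 mod 8 = 3)
  reciprocity: (5/67) -> +(67/5)
  reduce: (2/5)
  pull out 2: (2/5) = -1  (since 5 mod 8 = 5)
  (1/5) = 1
Product of signs = 1

1


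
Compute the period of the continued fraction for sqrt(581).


Run the CF algorithm for sqrt(581).
a_0 = floor(sqrt(581)) = 24; set m_0=0, q_0=1.
Recurrence: m' = q*a - m,  q' = (d - m'^2)/q,  a' = floor((a_0 + m')/q').
  step 1: m=24, q=5, a=9
  step 2: m=21, q=28, a=1
  step 3: m=7, q=19, a=1
  step 4: m=12, q=23, a=1
  step 5: m=11, q=20, a=1
  step 6: m=9, q=25, a=1
  step 7: m=16, q=13, a=3
  step 8: m=23, q=4, a=11
  step 9: m=21, q=35, a=1
  step 10: m=14, q=11, a=3
  step 11: m=19, q=20, a=2
  step 12: m=21, q=7, a=6
  step 13: m=21, q=20, a=2
  step 14: m=19, q=11, a=3
  step 15: m=14, q=35, a=1
  step 16: m=21, q=4, a=11
  step 17: m=23, q=13, a=3
  step 18: m=16, q=25, a=1
  step 19: m=9, q=20, a=1
  step 20: m=11, q=23, a=1
  step 21: m=12, q=19, a=1
  step 22: m=7, q=28, a=1
  step 23: m=21, q=5, a=9
  step 24: m=24, q=1, a=48
a_24 = 2*a_0 = 48, so the period closes here.
sqrt(581) = [24; 9, 1, 1, 1, 1, 1, 3, 11, 1, 3, 2, 6, 2, 3, 1, 11, 3, 1, 1, 1, 1, 1, 9, 48]
Period length = 24

24


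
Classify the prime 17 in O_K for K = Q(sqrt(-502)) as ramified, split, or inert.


K = Q(sqrt(-502)). Since d mod 4 = 2, disc(K) = -2008.
Check p | disc: -2008 mod 17 = 15.
p does not divide disc. Compute Legendre symbol (d/p):
8^((17-1)/2) mod 17 = 1
(d/p) = 1, so p splits: (p) = P*P' with e=1, f=1, g=2.
Therefore p is split.

split


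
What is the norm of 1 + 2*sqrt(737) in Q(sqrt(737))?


N(a + b*sqrt(d)) = a^2 - d*b^2
= (1)^2 - (737)*(2)^2
= 1 - 2948
= -2947

-2947


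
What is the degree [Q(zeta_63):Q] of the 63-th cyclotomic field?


The degree equals Euler's totient phi(63).
63 = 3^2 * 7
phi(63) = 36

36


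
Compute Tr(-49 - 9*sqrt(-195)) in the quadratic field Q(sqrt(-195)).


Tr(a + b*sqrt(d)) = (a + b*sqrt(d)) + (a - b*sqrt(d)) = 2a
= 2 * (-49)
= -98

-98


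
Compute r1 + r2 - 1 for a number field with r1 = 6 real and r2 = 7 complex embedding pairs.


By Dirichlet's unit theorem:
rank = r1 + r2 - 1
= 6 + 7 - 1
= 12

12


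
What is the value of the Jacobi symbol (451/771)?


Compute (451/771) via quadratic reciprocity:
  reciprocity: (451/771) -> -(771/451)
  reduce: (320/451)
  pull out 2: (2/451) = -1  (since 451 mod 8 = 3)
  pull out 2: (2/451) = -1  (since 451 mod 8 = 3)
  pull out 2: (2/451) = -1  (since 451 mod 8 = 3)
  pull out 2: (2/451) = -1  (since 451 mod 8 = 3)
  pull out 2: (2/451) = -1  (since 451 mod 8 = 3)
  pull out 2: (2/451) = -1  (since 451 mod 8 = 3)
  reciprocity: (5/451) -> +(451/5)
  reduce: (1/5)
  (1/5) = 1
Product of signs = -1

-1


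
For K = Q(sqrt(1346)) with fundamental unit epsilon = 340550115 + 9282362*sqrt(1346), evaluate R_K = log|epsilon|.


epsilon = 340550115 + 9282362*sqrt(1346)
= 6.8110e+08
R = ln(6.8110e+08)
= 20.3392

20.3392


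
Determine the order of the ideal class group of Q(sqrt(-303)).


K = Q(sqrt(-303)). d mod 4 = 1, so D = disc(K) = d = -303
h(K) equals the number of primitive reduced positive-definite forms (a, b, c) = a*x^2 + b*x*y + c*y^2 with b^2 - 4ac = D,
where reduced means |b| <= a <= c, with b >= 0 whenever |b| = a or a = c, and primitive means gcd(a, b, c) = 1.
Reduced forces 3a^2 <= |D| = 303, so 1 <= a <= 10; b must have the parity of D, and c = (b^2 - D)/(4a) must be an integer >= a.
Enumerate a = 1..10, b in [-a, a]:
  a=1: (1, 1, 76)  [1]
  a=2: (2, -1, 38), (2, 1, 38)  [2]
  a=3: (3, 3, 26)  [1]
  a=4: (4, -1, 19), (4, 1, 19)  [2]
  a=5: none
  a=6: (6, -3, 13), (6, 3, 13)  [2]
  a=7: none
  a=8: (8, -7, 11), (8, 7, 11)  [2]
  a=9..10: none
Total reduced forms: 1 + 2 + 1 + 2 + 2 + 2 = 10
h = 10

10


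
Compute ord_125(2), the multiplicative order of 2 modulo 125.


We want ord_125(2), the smallest k >= 1 with 2^k = 1 mod 125.
n = 125 = 5^3, phi(125) = 100; the order divides phi(n).
Divisors of 100: 1, 2, 4, 5, 10, 20, 25, 50, 100
Repeated squaring mod 125: 2^1 = 2, 2^2 = 4, 2^4 = 16, 2^8 = 6, 2^16 = 36, 2^32 = 46, 2^64 = 116
Test divisors in increasing order:
  k=1: 2^1 = 2 mod 125
  k=2: 2^2 = 4 mod 125
  k=4: 2^4 = 16 mod 125
  k=5: 2^5 = 16 * 2 = 32 mod 125
  k=10: 2^10 = 6 * 4 = 24 mod 125
  k=20: 2^20 = 36 * 16 = 76 mod 125
  k=25: 2^25 = 36 * 6 * 2 = 57 mod 125
  k=50: 2^50 = 46 * 36 * 4 = 124 mod 125
  k=100: 2^100 = 116 * 46 * 16 = 1 mod 125  <- first divisor giving 1
Order = 100

100


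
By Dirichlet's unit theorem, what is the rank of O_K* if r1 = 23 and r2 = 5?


By Dirichlet's unit theorem:
rank = r1 + r2 - 1
= 23 + 5 - 1
= 27

27


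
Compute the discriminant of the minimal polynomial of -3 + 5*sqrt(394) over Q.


The element -3 + 5*sqrt(394) has minimal polynomial:
x^2 + 6*x - 9841
Discriminant = (6)^2 - 4*(-9841)
= 36 + 39364
= 39400

39400


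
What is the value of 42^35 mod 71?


p = 71 is prime and the exponent is (p-1)/2 = 35, so by Euler's criterion 42^35 = (42/71) = +1 or -1 mod 71.
Compute by square-and-multiply:
  35 = 32 + 2 + 1 (binary 100011)
  Repeated squaring mod 71: 42^1 = 42, 42^2 = 60, 42^4 = 50, 42^8 = 15, 42^16 = 12, 42^32 = 2
  42^35 = 42^32 * 42^2 * 42^1 = 2 * 60 * 42 mod 71
    2 * 60 = 120 = 49 mod 71
    49 * 42 = 2058 = 70 mod 71
  42^35 = 70 mod 71
Result 70 = p - 1 = -1 mod 71: 42 is a quadratic non-residue mod 71. As a residue in [0, p-1] the value is 70.
42^35 mod 71 = 70

70


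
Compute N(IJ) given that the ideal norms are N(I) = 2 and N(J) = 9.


N(IJ) = N(I) * N(J)
= 2 * 9
= 18

18


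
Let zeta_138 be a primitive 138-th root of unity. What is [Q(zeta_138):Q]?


The degree equals Euler's totient phi(138).
138 = 2 * 3 * 23
phi(138) = 44

44


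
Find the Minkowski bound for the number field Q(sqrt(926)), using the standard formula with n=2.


d = 926, d mod 4 = 2, so disc(K) = 4d = 3704; |disc(K)| = 3704
Real quadratic field, so n = 2, s = r2 = 0, r1 = 2
M = (n!/n^n) * (4/pi)^s * sqrt(|disc(K)|) = (2!/2^2) * (4/pi)^0 * sqrt(3704)
= 0.5 * 1.000000 * 60.860496
= 30.4302

30.4302


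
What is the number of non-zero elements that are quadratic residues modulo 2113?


For prime p, the number of non-zero quadratic residues is (p-1)/2.
= (2113-1)/2
= 1056

1056


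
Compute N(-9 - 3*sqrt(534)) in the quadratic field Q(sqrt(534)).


N(a + b*sqrt(d)) = a^2 - d*b^2
= (-9)^2 - (534)*(-3)^2
= 81 - 4806
= -4725

-4725


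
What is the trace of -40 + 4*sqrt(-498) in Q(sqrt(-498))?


Tr(a + b*sqrt(d)) = (a + b*sqrt(d)) + (a - b*sqrt(d)) = 2a
= 2 * (-40)
= -80

-80


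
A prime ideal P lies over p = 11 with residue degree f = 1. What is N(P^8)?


N(P^a) = p^(a*f)
= 11^(8*1)
= 11^8
= 214358881

214358881


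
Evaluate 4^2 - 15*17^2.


x^2 - d*y^2
= 4^2 - 15*17^2
= 16 - 4335
= -4319

-4319


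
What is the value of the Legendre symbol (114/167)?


p = 167 is prime, so compute (114/167) with the reciprocity algorithm (Jacobi-symbol steps: pull out 2s via (2/n), flip via reciprocity, reduce):
  pull out 2: (2/167) = +1  (since 167 mod 8 = 7)
  reciprocity: (57/167) -> +(167/57)
  reduce: (53/57)
  reciprocity: (53/57) -> +(57/53)
  reduce: (4/53)
  pull out 2: (2/53) = -1  (since 53 mod 8 = 5)
  pull out 2: (2/53) = -1  (since 53 mod 8 = 5)
  (1/53) = 1
Product of signs = 1
(114/167) = 1

1


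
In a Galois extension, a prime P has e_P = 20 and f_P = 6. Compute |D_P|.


|D_P| = e * f
= 20 * 6
= 120

120


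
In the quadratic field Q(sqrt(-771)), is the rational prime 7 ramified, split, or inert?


K = Q(sqrt(-771)). Since d mod 4 = 1, disc(K) = -771.
Check p | disc: -771 mod 7 = 6.
p does not divide disc. Compute Legendre symbol (d/p):
6^((7-1)/2) mod 7 = -1
(d/p) = -1, so p is inert: (p) stays prime with e=1, f=2, g=1.
Therefore p is inert.

inert


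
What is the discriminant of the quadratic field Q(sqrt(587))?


For K = Q(sqrt(d)) with d squarefree: disc(K) = d if d = 1 mod 4, and disc(K) = 4d if d = 2 or 3 mod 4.
Here d = 587, and d mod 4 = 3.
d = 3 mod 4, not 1 (O_K = Z[sqrt(d)]), so disc(K) = 4d = 4 * (587) = 2348

2348


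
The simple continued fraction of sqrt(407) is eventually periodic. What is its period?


Run the CF algorithm for sqrt(407).
a_0 = floor(sqrt(407)) = 20; set m_0=0, q_0=1.
Recurrence: m' = q*a - m,  q' = (d - m'^2)/q,  a' = floor((a_0 + m')/q').
  step 1: m=20, q=7, a=5
  step 2: m=15, q=26, a=1
  step 3: m=11, q=11, a=2
  step 4: m=11, q=26, a=1
  step 5: m=15, q=7, a=5
  step 6: m=20, q=1, a=40
a_6 = 2*a_0 = 40, so the period closes here.
sqrt(407) = [20; 5, 1, 2, 1, 5, 40]
Period length = 6

6


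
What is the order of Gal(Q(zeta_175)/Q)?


|Gal(Q(zeta_175)/Q)| = phi(175)
= 120

120


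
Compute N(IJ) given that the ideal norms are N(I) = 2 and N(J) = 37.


N(IJ) = N(I) * N(J)
= 2 * 37
= 74

74


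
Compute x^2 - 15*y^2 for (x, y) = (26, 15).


x^2 - d*y^2
= 26^2 - 15*15^2
= 676 - 3375
= -2699

-2699


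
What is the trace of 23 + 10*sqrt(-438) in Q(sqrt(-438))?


Tr(a + b*sqrt(d)) = (a + b*sqrt(d)) + (a - b*sqrt(d)) = 2a
= 2 * (23)
= 46

46


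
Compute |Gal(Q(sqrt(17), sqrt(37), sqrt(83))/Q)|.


The 3 square roots of distinct primes are multiplicatively independent over Q,
so [K:Q] = 2^3 and Gal(K/Q) is isomorphic to (Z/2Z)^3.
|Gal| = 2^3 = 8

8


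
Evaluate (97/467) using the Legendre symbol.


p = 467 is prime, so compute (97/467) with the reciprocity algorithm (Jacobi-symbol steps: pull out 2s via (2/n), flip via reciprocity, reduce):
  reciprocity: (97/467) -> +(467/97)
  reduce: (79/97)
  reciprocity: (79/97) -> +(97/79)
  reduce: (18/79)
  pull out 2: (2/79) = +1  (since 79 mod 8 = 7)
  reciprocity: (9/79) -> +(79/9)
  reduce: (7/9)
  reciprocity: (7/9) -> +(9/7)
  reduce: (2/7)
  pull out 2: (2/7) = +1  (since 7 mod 8 = 7)
  (1/7) = 1
Product of signs = 1
(97/467) = 1

1


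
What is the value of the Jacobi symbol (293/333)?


Compute (293/333) via quadratic reciprocity:
  reciprocity: (293/333) -> +(333/293)
  reduce: (40/293)
  pull out 2: (2/293) = -1  (since 293 mod 8 = 5)
  pull out 2: (2/293) = -1  (since 293 mod 8 = 5)
  pull out 2: (2/293) = -1  (since 293 mod 8 = 5)
  reciprocity: (5/293) -> +(293/5)
  reduce: (3/5)
  reciprocity: (3/5) -> +(5/3)
  reduce: (2/3)
  pull out 2: (2/3) = -1  (since 3 mod 8 = 3)
  (1/3) = 1
Product of signs = 1

1


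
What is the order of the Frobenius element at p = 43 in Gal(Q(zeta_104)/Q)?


The Frobenius at p in Gal(Q(zeta_n)/Q) = (Z/nZ)* is the class of p, so its order is ord_104(43), the smallest k >= 1 with 43^k = 1 mod 104.
n = 104 = 2^3 * 13, phi(104) = 48; the order divides phi(n).
Divisors of 48: 1, 2, 3, 4, 6, 8, 12, 16, 24, 48
Repeated squaring mod 104: 43^1 = 43, 43^2 = 81, 43^4 = 9, 43^8 = 81, 43^16 = 9, 43^32 = 81
Test divisors in increasing order:
  k=1: 43^1 = 43 mod 104
  k=2: 43^2 = 81 mod 104
  k=3: 43^3 = 81 * 43 = 51 mod 104
  k=4: 43^4 = 9 mod 104
  k=6: 43^6 = 9 * 81 = 1 mod 104  <- first divisor giving 1
Order = 6

6


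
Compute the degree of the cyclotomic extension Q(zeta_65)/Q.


The degree equals Euler's totient phi(65).
65 = 5 * 13
phi(65) = 48

48


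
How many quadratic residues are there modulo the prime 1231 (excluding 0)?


For prime p, the number of non-zero quadratic residues is (p-1)/2.
= (1231-1)/2
= 615

615


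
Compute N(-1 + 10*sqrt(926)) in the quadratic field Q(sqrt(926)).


N(a + b*sqrt(d)) = a^2 - d*b^2
= (-1)^2 - (926)*(10)^2
= 1 - 92600
= -92599

-92599


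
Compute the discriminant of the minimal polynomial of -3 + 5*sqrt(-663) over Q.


The element -3 + 5*sqrt(-663) has minimal polynomial:
x^2 + 6*x + 16584
Discriminant = (6)^2 - 4*(16584)
= 36 - 66336
= -66300

-66300


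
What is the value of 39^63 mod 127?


p = 127 is prime and the exponent is (p-1)/2 = 63, so by Euler's criterion 39^63 = (39/127) = +1 or -1 mod 127.
Compute by square-and-multiply:
  63 = 32 + 16 + 8 + 4 + 2 + 1 (binary 111111)
  Repeated squaring mod 127: 39^1 = 39, 39^2 = 124, 39^4 = 9, 39^8 = 81, 39^16 = 84, 39^32 = 71
  39^63 = 39^32 * 39^16 * 39^8 * 39^4 * 39^2 * 39^1 = 71 * 84 * 81 * 9 * 124 * 39 mod 127
    71 * 84 = 5964 = 122 mod 127
    122 * 81 = 9882 = 103 mod 127
    103 * 9 = 927 = 38 mod 127
    38 * 124 = 4712 = 13 mod 127
    13 * 39 = 507 = 126 mod 127
  39^63 = 126 mod 127
Result 126 = p - 1 = -1 mod 127: 39 is a quadratic non-residue mod 127. As a residue in [0, p-1] the value is 126.
39^63 mod 127 = 126

126


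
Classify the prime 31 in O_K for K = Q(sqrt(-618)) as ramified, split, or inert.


K = Q(sqrt(-618)). Since d mod 4 = 2, disc(K) = -2472.
Check p | disc: -2472 mod 31 = 8.
p does not divide disc. Compute Legendre symbol (d/p):
2^((31-1)/2) mod 31 = 1
(d/p) = 1, so p splits: (p) = P*P' with e=1, f=1, g=2.
Therefore p is split.

split


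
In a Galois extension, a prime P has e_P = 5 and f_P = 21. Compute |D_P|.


|D_P| = e * f
= 5 * 21
= 105

105


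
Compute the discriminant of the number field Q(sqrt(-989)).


For K = Q(sqrt(d)) with d squarefree: disc(K) = d if d = 1 mod 4, and disc(K) = 4d if d = 2 or 3 mod 4.
Here d = -989, and d mod 4 = 3.
d = 3 mod 4, not 1 (O_K = Z[sqrt(d)]), so disc(K) = 4d = 4 * (-989) = -3956

-3956


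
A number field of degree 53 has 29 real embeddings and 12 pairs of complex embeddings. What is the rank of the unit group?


By Dirichlet's unit theorem:
rank = r1 + r2 - 1
= 29 + 12 - 1
= 40

40


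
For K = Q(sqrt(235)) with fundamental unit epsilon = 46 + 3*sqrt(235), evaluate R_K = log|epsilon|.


epsilon = 46 + 3*sqrt(235)
= 91.9891
R = ln(91.9891)
= 4.5217

4.5217


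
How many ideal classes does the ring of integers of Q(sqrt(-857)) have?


K = Q(sqrt(-857)). d mod 4 = 3, so D = disc(K) = 4d = -3428
h(K) equals the number of primitive reduced positive-definite forms (a, b, c) = a*x^2 + b*x*y + c*y^2 with b^2 - 4ac = D,
where reduced means |b| <= a <= c, with b >= 0 whenever |b| = a or a = c, and primitive means gcd(a, b, c) = 1.
Reduced forces 3a^2 <= |D| = 3428, so 1 <= a <= 33; b must have the parity of D, and c = (b^2 - D)/(4a) must be an integer >= a.
Enumerate a = 1..33, b in [-a, a]:
  a=1: (1, 0, 857)  [1]
  a=2: (2, 2, 429)  [1]
  a=3: (3, -2, 286), (3, 2, 286)  [2]
  a=4..5: none
  a=6: (6, -2, 143), (6, 2, 143)  [2]
  a=7: (7, -4, 123), (7, 4, 123)  [2]
  a=8: none
  a=9: (9, -8, 97), (9, 8, 97)  [2]
  a=10: none
  a=11: (11, -2, 78), (11, 2, 78)  [2]
  a=12: none
  a=13: (13, -2, 66), (13, 2, 66)  [2]
  a=14: (14, -10, 63), (14, 10, 63)  [2]
  a=15..17: none
  a=18: (18, -10, 49), (18, 10, 49)  [2]
  a=19: (19, -12, 47), (19, 12, 47)  [2]
  a=20: none
  a=21: (21, -10, 42), (21, -4, 41), (21, 4, 41), (21, 10, 42)  [4]
  a=22: (22, -2, 39), (22, 2, 39)  [2]
  a=23..25: none
  a=26: (26, -2, 33), (26, 2, 33)  [2]
  a=27: (27, -26, 38), (27, 26, 38)  [2]
  a=28: none
  a=29: (29, -20, 33), (29, 20, 33)  [2]
  a=30..33: none
Total reduced forms: 1 + 1 + 2 + 2 + 2 + 2 + 2 + 2 + 2 + 2 + 2 + 4 + 2 + 2 + 2 + 2 = 32
h = 32

32


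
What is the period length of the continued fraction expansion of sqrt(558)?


Run the CF algorithm for sqrt(558).
a_0 = floor(sqrt(558)) = 23; set m_0=0, q_0=1.
Recurrence: m' = q*a - m,  q' = (d - m'^2)/q,  a' = floor((a_0 + m')/q').
  step 1: m=23, q=29, a=1
  step 2: m=6, q=18, a=1
  step 3: m=12, q=23, a=1
  step 4: m=11, q=19, a=1
  step 5: m=8, q=26, a=1
  step 6: m=18, q=9, a=4
  step 7: m=18, q=26, a=1
  step 8: m=8, q=19, a=1
  step 9: m=11, q=23, a=1
  step 10: m=12, q=18, a=1
  step 11: m=6, q=29, a=1
  step 12: m=23, q=1, a=46
a_12 = 2*a_0 = 46, so the period closes here.
sqrt(558) = [23; 1, 1, 1, 1, 1, 4, 1, 1, 1, 1, 1, 46]
Period length = 12

12


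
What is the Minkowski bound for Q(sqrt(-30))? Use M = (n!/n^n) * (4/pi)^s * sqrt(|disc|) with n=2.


d = -30, d mod 4 = 2, so disc(K) = 4d = -120; |disc(K)| = 120
Imaginary quadratic field, so n = 2, s = r2 = 1, r1 = 0
M = (n!/n^n) * (4/pi)^s * sqrt(|disc(K)|) = (2!/2^2) * (4/pi)^1 * sqrt(120)
= 0.5 * 1.273240 * 10.954451
= 6.9738

6.9738


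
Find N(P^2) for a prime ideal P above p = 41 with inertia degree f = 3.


N(P^a) = p^(a*f)
= 41^(2*3)
= 41^6
= 4750104241

4750104241


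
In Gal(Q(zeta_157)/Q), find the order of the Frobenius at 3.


The Frobenius at p in Gal(Q(zeta_n)/Q) = (Z/nZ)* is the class of p, so its order is ord_157(3), the smallest k >= 1 with 3^k = 1 mod 157.
n = 157 = 157, phi(157) = 156; the order divides phi(n).
Divisors of 156: 1, 2, 3, 4, 6, 12, 13, 26, 39, 52, 78, 156
Repeated squaring mod 157: 3^1 = 3, 3^2 = 9, 3^4 = 81, 3^8 = 124, 3^16 = 147, 3^32 = 100, 3^64 = 109, 3^128 = 106
Test divisors in increasing order:
  k=1: 3^1 = 3 mod 157
  k=2: 3^2 = 9 mod 157
  k=3: 3^3 = 9 * 3 = 27 mod 157
  k=4: 3^4 = 81 mod 157
  k=6: 3^6 = 81 * 9 = 101 mod 157
  k=12: 3^12 = 124 * 81 = 153 mod 157
  k=13: 3^13 = 124 * 81 * 3 = 145 mod 157
  k=26: 3^26 = 147 * 124 * 9 = 144 mod 157
  k=39: 3^39 = 100 * 81 * 9 * 3 = 156 mod 157
  k=52: 3^52 = 100 * 147 * 81 = 12 mod 157
  k=78: 3^78 = 109 * 124 * 81 * 9 = 1 mod 157  <- first divisor giving 1
Order = 78

78


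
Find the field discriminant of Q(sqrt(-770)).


For K = Q(sqrt(d)) with d squarefree: disc(K) = d if d = 1 mod 4, and disc(K) = 4d if d = 2 or 3 mod 4.
Here d = -770, and d mod 4 = 2.
d = 2 mod 4, not 1 (O_K = Z[sqrt(d)]), so disc(K) = 4d = 4 * (-770) = -3080

-3080


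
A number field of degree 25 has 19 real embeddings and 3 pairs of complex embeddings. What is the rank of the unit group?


By Dirichlet's unit theorem:
rank = r1 + r2 - 1
= 19 + 3 - 1
= 21

21


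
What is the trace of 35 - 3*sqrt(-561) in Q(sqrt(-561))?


Tr(a + b*sqrt(d)) = (a + b*sqrt(d)) + (a - b*sqrt(d)) = 2a
= 2 * (35)
= 70

70


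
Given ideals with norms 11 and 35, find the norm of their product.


N(IJ) = N(I) * N(J)
= 11 * 35
= 385

385


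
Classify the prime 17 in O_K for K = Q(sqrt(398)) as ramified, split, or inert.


K = Q(sqrt(398)). Since d mod 4 = 2, disc(K) = 1592.
Check p | disc: 1592 mod 17 = 11.
p does not divide disc. Compute Legendre symbol (d/p):
7^((17-1)/2) mod 17 = -1
(d/p) = -1, so p is inert: (p) stays prime with e=1, f=2, g=1.
Therefore p is inert.

inert


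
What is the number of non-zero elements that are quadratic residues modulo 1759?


For prime p, the number of non-zero quadratic residues is (p-1)/2.
= (1759-1)/2
= 879

879


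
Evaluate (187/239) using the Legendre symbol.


p = 239 is prime, so compute (187/239) with the reciprocity algorithm (Jacobi-symbol steps: pull out 2s via (2/n), flip via reciprocity, reduce):
  reciprocity: (187/239) -> -(239/187)
  reduce: (52/187)
  pull out 2: (2/187) = -1  (since 187 mod 8 = 3)
  pull out 2: (2/187) = -1  (since 187 mod 8 = 3)
  reciprocity: (13/187) -> +(187/13)
  reduce: (5/13)
  reciprocity: (5/13) -> +(13/5)
  reduce: (3/5)
  reciprocity: (3/5) -> +(5/3)
  reduce: (2/3)
  pull out 2: (2/3) = -1  (since 3 mod 8 = 3)
  (1/3) = 1
Product of signs = 1
(187/239) = 1

1


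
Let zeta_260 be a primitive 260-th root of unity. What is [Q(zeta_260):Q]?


The degree equals Euler's totient phi(260).
260 = 2^2 * 5 * 13
phi(260) = 96

96


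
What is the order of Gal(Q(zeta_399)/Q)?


|Gal(Q(zeta_399)/Q)| = phi(399)
= 216

216


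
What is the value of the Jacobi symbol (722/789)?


Compute (722/789) via quadratic reciprocity:
  pull out 2: (2/789) = -1  (since 789 mod 8 = 5)
  reciprocity: (361/789) -> +(789/361)
  reduce: (67/361)
  reciprocity: (67/361) -> +(361/67)
  reduce: (26/67)
  pull out 2: (2/67) = -1  (since 67 mod 8 = 3)
  reciprocity: (13/67) -> +(67/13)
  reduce: (2/13)
  pull out 2: (2/13) = -1  (since 13 mod 8 = 5)
  (1/13) = 1
Product of signs = -1

-1


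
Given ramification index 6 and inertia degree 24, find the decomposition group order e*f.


|D_P| = e * f
= 6 * 24
= 144

144


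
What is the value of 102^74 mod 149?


p = 149 is prime and the exponent is (p-1)/2 = 74, so by Euler's criterion 102^74 = (102/149) = +1 or -1 mod 149.
Compute by square-and-multiply:
  74 = 64 + 8 + 2 (binary 1001010)
  Repeated squaring mod 149: 102^1 = 102, 102^2 = 123, 102^4 = 80, 102^8 = 142, 102^16 = 49, 102^32 = 17, 102^64 = 140
  102^74 = 102^64 * 102^8 * 102^2 = 140 * 142 * 123 mod 149
    140 * 142 = 19880 = 63 mod 149
    63 * 123 = 7749 = 1 mod 149
  102^74 = 1 mod 149
Result 1: 102 is a quadratic residue mod 149.
102^74 mod 149 = 1

1


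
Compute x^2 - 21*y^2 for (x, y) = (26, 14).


x^2 - d*y^2
= 26^2 - 21*14^2
= 676 - 4116
= -3440

-3440


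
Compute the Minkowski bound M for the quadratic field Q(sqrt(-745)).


d = -745, d mod 4 = 3, so disc(K) = 4d = -2980; |disc(K)| = 2980
Imaginary quadratic field, so n = 2, s = r2 = 1, r1 = 0
M = (n!/n^n) * (4/pi)^s * sqrt(|disc(K)|) = (2!/2^2) * (4/pi)^1 * sqrt(2980)
= 0.5 * 1.273240 * 54.589376
= 34.7527

34.7527


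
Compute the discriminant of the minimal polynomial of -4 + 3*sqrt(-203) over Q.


The element -4 + 3*sqrt(-203) has minimal polynomial:
x^2 + 8*x + 1843
Discriminant = (8)^2 - 4*(1843)
= 64 - 7372
= -7308

-7308


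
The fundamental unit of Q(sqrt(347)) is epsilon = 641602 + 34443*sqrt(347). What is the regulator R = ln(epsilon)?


epsilon = 641602 + 34443*sqrt(347)
= 1.2832e+06
R = ln(1.2832e+06)
= 14.0649

14.0649


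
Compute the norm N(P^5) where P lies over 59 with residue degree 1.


N(P^a) = p^(a*f)
= 59^(5*1)
= 59^5
= 714924299

714924299


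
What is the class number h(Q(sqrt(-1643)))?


K = Q(sqrt(-1643)). d mod 4 = 1, so D = disc(K) = d = -1643
h(K) equals the number of primitive reduced positive-definite forms (a, b, c) = a*x^2 + b*x*y + c*y^2 with b^2 - 4ac = D,
where reduced means |b| <= a <= c, with b >= 0 whenever |b| = a or a = c, and primitive means gcd(a, b, c) = 1.
Reduced forces 3a^2 <= |D| = 1643, so 1 <= a <= 23; b must have the parity of D, and c = (b^2 - D)/(4a) must be an integer >= a.
Enumerate a = 1..23, b in [-a, a]:
  a=1: (1, 1, 411)  [1]
  a=2: none
  a=3: (3, -1, 137), (3, 1, 137)  [2]
  a=4..6: none
  a=7: (7, -3, 59), (7, 3, 59)  [2]
  a=8: none
  a=9: (9, -7, 47), (9, 7, 47)  [2]
  a=10..20: none
  a=21: (21, -17, 23), (21, 11, 21), (21, 17, 23)  [3]
  a=22..23: none
Total reduced forms: 1 + 2 + 2 + 2 + 3 = 10
h = 10

10


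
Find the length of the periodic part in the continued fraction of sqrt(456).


Run the CF algorithm for sqrt(456).
a_0 = floor(sqrt(456)) = 21; set m_0=0, q_0=1.
Recurrence: m' = q*a - m,  q' = (d - m'^2)/q,  a' = floor((a_0 + m')/q').
  step 1: m=21, q=15, a=2
  step 2: m=9, q=25, a=1
  step 3: m=16, q=8, a=4
  step 4: m=16, q=25, a=1
  step 5: m=9, q=15, a=2
  step 6: m=21, q=1, a=42
a_6 = 2*a_0 = 42, so the period closes here.
sqrt(456) = [21; 2, 1, 4, 1, 2, 42]
Period length = 6

6


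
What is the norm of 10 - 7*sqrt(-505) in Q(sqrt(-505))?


N(a + b*sqrt(d)) = a^2 - d*b^2
= (10)^2 - (-505)*(-7)^2
= 100 + 24745
= 24845

24845


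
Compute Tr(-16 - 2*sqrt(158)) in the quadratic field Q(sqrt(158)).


Tr(a + b*sqrt(d)) = (a + b*sqrt(d)) + (a - b*sqrt(d)) = 2a
= 2 * (-16)
= -32

-32


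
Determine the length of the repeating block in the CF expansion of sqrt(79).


Run the CF algorithm for sqrt(79).
a_0 = floor(sqrt(79)) = 8; set m_0=0, q_0=1.
Recurrence: m' = q*a - m,  q' = (d - m'^2)/q,  a' = floor((a_0 + m')/q').
  step 1: m=8, q=15, a=1
  step 2: m=7, q=2, a=7
  step 3: m=7, q=15, a=1
  step 4: m=8, q=1, a=16
a_4 = 2*a_0 = 16, so the period closes here.
sqrt(79) = [8; 1, 7, 1, 16]
Period length = 4

4


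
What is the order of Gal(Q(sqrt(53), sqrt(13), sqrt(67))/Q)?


The 3 square roots of distinct primes are multiplicatively independent over Q,
so [K:Q] = 2^3 and Gal(K/Q) is isomorphic to (Z/2Z)^3.
|Gal| = 2^3 = 8

8


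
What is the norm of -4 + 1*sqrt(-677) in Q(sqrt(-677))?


N(a + b*sqrt(d)) = a^2 - d*b^2
= (-4)^2 - (-677)*(1)^2
= 16 + 677
= 693

693


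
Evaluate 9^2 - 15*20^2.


x^2 - d*y^2
= 9^2 - 15*20^2
= 81 - 6000
= -5919

-5919


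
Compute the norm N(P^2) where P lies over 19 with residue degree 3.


N(P^a) = p^(a*f)
= 19^(2*3)
= 19^6
= 47045881

47045881


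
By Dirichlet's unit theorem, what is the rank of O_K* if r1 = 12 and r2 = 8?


By Dirichlet's unit theorem:
rank = r1 + r2 - 1
= 12 + 8 - 1
= 19

19


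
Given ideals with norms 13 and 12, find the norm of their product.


N(IJ) = N(I) * N(J)
= 13 * 12
= 156

156


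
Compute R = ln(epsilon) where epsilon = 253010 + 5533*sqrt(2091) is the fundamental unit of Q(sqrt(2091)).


epsilon = 253010 + 5533*sqrt(2091)
= 506020.0000
R = ln(506020.0000)
= 13.1343

13.1343


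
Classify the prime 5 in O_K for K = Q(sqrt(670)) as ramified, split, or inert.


K = Q(sqrt(670)). Since d mod 4 = 2, disc(K) = 2680.
Check p | disc: 2680 mod 5 = 0.
p divides disc, so p ramifies: (p) = P^2 with e=2, f=1, g=1.
Therefore p is ramified.

ramified


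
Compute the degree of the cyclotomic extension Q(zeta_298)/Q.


The degree equals Euler's totient phi(298).
298 = 2 * 149
phi(298) = 148

148


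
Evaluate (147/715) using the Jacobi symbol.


Compute (147/715) via quadratic reciprocity:
  reciprocity: (147/715) -> -(715/147)
  reduce: (127/147)
  reciprocity: (127/147) -> -(147/127)
  reduce: (20/127)
  pull out 2: (2/127) = +1  (since 127 mod 8 = 7)
  pull out 2: (2/127) = +1  (since 127 mod 8 = 7)
  reciprocity: (5/127) -> +(127/5)
  reduce: (2/5)
  pull out 2: (2/5) = -1  (since 5 mod 8 = 5)
  (1/5) = 1
Product of signs = -1

-1


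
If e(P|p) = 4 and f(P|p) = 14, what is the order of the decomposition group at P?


|D_P| = e * f
= 4 * 14
= 56

56


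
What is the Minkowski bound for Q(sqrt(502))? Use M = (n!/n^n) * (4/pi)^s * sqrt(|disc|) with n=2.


d = 502, d mod 4 = 2, so disc(K) = 4d = 2008; |disc(K)| = 2008
Real quadratic field, so n = 2, s = r2 = 0, r1 = 2
M = (n!/n^n) * (4/pi)^s * sqrt(|disc(K)|) = (2!/2^2) * (4/pi)^0 * sqrt(2008)
= 0.5 * 1.000000 * 44.810713
= 22.4054

22.4054


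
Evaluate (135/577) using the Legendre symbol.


p = 577 is prime, so compute (135/577) with the reciprocity algorithm (Jacobi-symbol steps: pull out 2s via (2/n), flip via reciprocity, reduce):
  reciprocity: (135/577) -> +(577/135)
  reduce: (37/135)
  reciprocity: (37/135) -> +(135/37)
  reduce: (24/37)
  pull out 2: (2/37) = -1  (since 37 mod 8 = 5)
  pull out 2: (2/37) = -1  (since 37 mod 8 = 5)
  pull out 2: (2/37) = -1  (since 37 mod 8 = 5)
  reciprocity: (3/37) -> +(37/3)
  reduce: (1/3)
  (1/3) = 1
Product of signs = -1
(135/577) = -1

-1


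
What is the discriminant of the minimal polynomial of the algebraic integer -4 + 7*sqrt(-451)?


The element -4 + 7*sqrt(-451) has minimal polynomial:
x^2 + 8*x + 22115
Discriminant = (8)^2 - 4*(22115)
= 64 - 88460
= -88396

-88396


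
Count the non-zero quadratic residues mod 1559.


For prime p, the number of non-zero quadratic residues is (p-1)/2.
= (1559-1)/2
= 779

779


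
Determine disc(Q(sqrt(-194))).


For K = Q(sqrt(d)) with d squarefree: disc(K) = d if d = 1 mod 4, and disc(K) = 4d if d = 2 or 3 mod 4.
Here d = -194, and d mod 4 = 2.
d = 2 mod 4, not 1 (O_K = Z[sqrt(d)]), so disc(K) = 4d = 4 * (-194) = -776

-776


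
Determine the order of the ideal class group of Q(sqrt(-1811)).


K = Q(sqrt(-1811)). d mod 4 = 1, so D = disc(K) = d = -1811
h(K) equals the number of primitive reduced positive-definite forms (a, b, c) = a*x^2 + b*x*y + c*y^2 with b^2 - 4ac = D,
where reduced means |b| <= a <= c, with b >= 0 whenever |b| = a or a = c, and primitive means gcd(a, b, c) = 1.
Reduced forces 3a^2 <= |D| = 1811, so 1 <= a <= 24; b must have the parity of D, and c = (b^2 - D)/(4a) must be an integer >= a.
Enumerate a = 1..24, b in [-a, a]:
  a=1: (1, 1, 453)  [1]
  a=2: none
  a=3: (3, -1, 151), (3, 1, 151)  [2]
  a=4: none
  a=5: (5, -3, 91), (5, 3, 91)  [2]
  a=6: none
  a=7: (7, -3, 65), (7, 3, 65)  [2]
  a=8: none
  a=9: (9, -5, 51), (9, 5, 51)  [2]
  a=10: none
  a=11: (11, -9, 43), (11, 9, 43)  [2]
  a=12: none
  a=13: (13, -3, 35), (13, 3, 35)  [2]
  a=14: none
  a=15: (15, -13, 33), (15, -7, 31), (15, 7, 31), (15, 13, 33)  [4]
  a=16: none
  a=17: (17, -5, 27), (17, 5, 27)  [2]
  a=18..20: none
  a=21: (21, -17, 25), (21, -11, 23), (21, 11, 23), (21, 17, 25)  [4]
  a=22..24: none
Total reduced forms: 1 + 2 + 2 + 2 + 2 + 2 + 2 + 4 + 2 + 4 = 23
h = 23

23


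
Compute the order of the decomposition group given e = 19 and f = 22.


|D_P| = e * f
= 19 * 22
= 418

418
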